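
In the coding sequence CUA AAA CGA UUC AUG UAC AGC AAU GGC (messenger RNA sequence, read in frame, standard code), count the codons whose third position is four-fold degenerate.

Codon 1 CUA (Leu): third position 4-fold.
Codon 2 AAA (Lys): third position 2-fold.
Codon 3 CGA (Arg): third position 4-fold.
Codon 4 UUC (Phe): third position 2-fold.
Codon 5 AUG (Met): third position 1-fold.
Codon 6 UAC (Tyr): third position 2-fold.
Codon 7 AGC (Ser): third position 2-fold.
Codon 8 AAU (Asn): third position 2-fold.
Codon 9 GGC (Gly): third position 4-fold.
Four-fold degenerate third positions: 3.

3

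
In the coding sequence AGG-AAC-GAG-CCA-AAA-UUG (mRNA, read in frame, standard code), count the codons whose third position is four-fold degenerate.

Codon 1 AGG (Arg): third position 2-fold.
Codon 2 AAC (Asn): third position 2-fold.
Codon 3 GAG (Glu): third position 2-fold.
Codon 4 CCA (Pro): third position 4-fold.
Codon 5 AAA (Lys): third position 2-fold.
Codon 6 UUG (Leu): third position 2-fold.
Four-fold degenerate third positions: 1.

1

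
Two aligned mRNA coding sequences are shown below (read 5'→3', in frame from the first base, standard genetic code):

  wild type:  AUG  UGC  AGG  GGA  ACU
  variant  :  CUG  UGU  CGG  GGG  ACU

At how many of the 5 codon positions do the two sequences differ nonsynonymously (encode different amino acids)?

1

Codon 1: AUG Met / CUG Leu — nonsynonymous.
Codon 2: UGC Cys / UGU Cys — synonymous.
Codon 3: AGG Arg / CGG Arg — synonymous.
Codon 4: GGA Gly / GGG Gly — synonymous.
Codon 5: ACU Thr / ACU Thr — identical.
Nonsynonymous differences: 1.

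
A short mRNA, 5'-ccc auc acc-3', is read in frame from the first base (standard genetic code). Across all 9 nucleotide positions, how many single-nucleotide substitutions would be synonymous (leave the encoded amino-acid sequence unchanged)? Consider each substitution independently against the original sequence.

Codon 1 (CCC, Pro): 3 synonymous substitutions.
Codon 2 (AUC, Ile): 2 synonymous substitutions.
Codon 3 (ACC, Thr): 3 synonymous substitutions.
Total: 3 + 2 + 3 = 8.

8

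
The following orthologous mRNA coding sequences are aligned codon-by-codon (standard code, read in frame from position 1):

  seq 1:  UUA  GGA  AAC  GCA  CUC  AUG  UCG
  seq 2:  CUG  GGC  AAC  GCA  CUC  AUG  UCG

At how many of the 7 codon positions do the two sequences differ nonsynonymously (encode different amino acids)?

0

Codon 1: UUA Leu / CUG Leu — synonymous.
Codon 2: GGA Gly / GGC Gly — synonymous.
Codon 3: AAC Asn / AAC Asn — identical.
Codon 4: GCA Ala / GCA Ala — identical.
Codon 5: CUC Leu / CUC Leu — identical.
Codon 6: AUG Met / AUG Met — identical.
Codon 7: UCG Ser / UCG Ser — identical.
Nonsynonymous differences: 0.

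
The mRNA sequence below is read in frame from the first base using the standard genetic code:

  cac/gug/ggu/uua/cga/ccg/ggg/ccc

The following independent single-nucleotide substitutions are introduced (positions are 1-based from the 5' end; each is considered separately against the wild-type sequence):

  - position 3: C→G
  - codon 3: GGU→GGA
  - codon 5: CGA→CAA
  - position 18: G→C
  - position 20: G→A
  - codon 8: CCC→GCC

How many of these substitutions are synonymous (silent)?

Codon 1: CAC (His) → CAG (Gln) — missense.
Codon 3: GGU (Gly) → GGA (Gly) — synonymous.
Codon 5: CGA (Arg) → CAA (Gln) — missense.
Codon 6: CCG (Pro) → CCC (Pro) — synonymous.
Codon 7: GGG (Gly) → GAG (Glu) — missense.
Codon 8: CCC (Pro) → GCC (Ala) — missense.
Synonymous: 2 of 6.

2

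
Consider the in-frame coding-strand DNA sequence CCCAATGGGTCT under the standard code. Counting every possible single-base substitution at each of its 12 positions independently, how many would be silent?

10

Codon 1 (CCC, Pro): 3 synonymous substitutions.
Codon 2 (AAT, Asn): 1 synonymous substitution.
Codon 3 (GGG, Gly): 3 synonymous substitutions.
Codon 4 (TCT, Ser): 3 synonymous substitutions.
Total: 3 + 1 + 3 + 3 = 10.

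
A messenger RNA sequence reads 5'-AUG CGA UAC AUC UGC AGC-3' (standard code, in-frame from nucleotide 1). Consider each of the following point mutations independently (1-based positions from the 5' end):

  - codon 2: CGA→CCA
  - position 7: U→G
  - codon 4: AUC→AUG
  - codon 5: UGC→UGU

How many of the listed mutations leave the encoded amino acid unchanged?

Codon 2: CGA (Arg) → CCA (Pro) — missense.
Codon 3: UAC (Tyr) → GAC (Asp) — missense.
Codon 4: AUC (Ile) → AUG (Met) — missense.
Codon 5: UGC (Cys) → UGU (Cys) — synonymous.
Synonymous: 1 of 4.

1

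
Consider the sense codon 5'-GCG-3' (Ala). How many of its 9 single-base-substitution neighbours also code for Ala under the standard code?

3

Position 1: none → 0 synonymous.
Position 2: none → 0 synonymous.
Position 3: GCT, GCC, GCA → 3 synonymous.
Total: 0 + 0 + 3 = 3.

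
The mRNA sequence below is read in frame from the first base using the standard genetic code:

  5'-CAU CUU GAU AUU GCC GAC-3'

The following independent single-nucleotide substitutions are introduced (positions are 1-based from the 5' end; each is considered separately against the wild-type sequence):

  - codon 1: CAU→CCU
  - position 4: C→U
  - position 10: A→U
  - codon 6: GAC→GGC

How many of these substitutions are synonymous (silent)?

Codon 1: CAU (His) → CCU (Pro) — missense.
Codon 2: CUU (Leu) → UUU (Phe) — missense.
Codon 4: AUU (Ile) → UUU (Phe) — missense.
Codon 6: GAC (Asp) → GGC (Gly) — missense.
Synonymous: 0 of 4.

0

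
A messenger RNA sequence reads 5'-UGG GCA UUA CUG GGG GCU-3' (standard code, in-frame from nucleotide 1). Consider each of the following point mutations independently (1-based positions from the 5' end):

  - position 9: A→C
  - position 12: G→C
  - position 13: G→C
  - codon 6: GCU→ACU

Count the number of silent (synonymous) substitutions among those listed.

1

Codon 3: UUA (Leu) → UUC (Phe) — missense.
Codon 4: CUG (Leu) → CUC (Leu) — synonymous.
Codon 5: GGG (Gly) → CGG (Arg) — missense.
Codon 6: GCU (Ala) → ACU (Thr) — missense.
Synonymous: 1 of 4.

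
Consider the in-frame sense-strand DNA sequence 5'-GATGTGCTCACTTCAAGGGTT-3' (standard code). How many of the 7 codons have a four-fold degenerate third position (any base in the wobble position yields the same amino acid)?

5

Codon 1 GAT (Asp): third position 2-fold.
Codon 2 GTG (Val): third position 4-fold.
Codon 3 CTC (Leu): third position 4-fold.
Codon 4 ACT (Thr): third position 4-fold.
Codon 5 TCA (Ser): third position 4-fold.
Codon 6 AGG (Arg): third position 2-fold.
Codon 7 GTT (Val): third position 4-fold.
Four-fold degenerate third positions: 5.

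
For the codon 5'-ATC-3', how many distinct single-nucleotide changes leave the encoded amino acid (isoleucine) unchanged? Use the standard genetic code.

Position 1: none → 0 synonymous.
Position 2: none → 0 synonymous.
Position 3: ATT, ATA → 2 synonymous.
Total: 0 + 0 + 2 = 2.

2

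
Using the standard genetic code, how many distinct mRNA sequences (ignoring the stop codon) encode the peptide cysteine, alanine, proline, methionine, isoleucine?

96

Cys: 2 codons.
Ala: 4 codons.
Pro: 4 codons.
Met: 1 codon.
Ile: 3 codons.
2 × 4 × 4 × 1 × 3 = 96.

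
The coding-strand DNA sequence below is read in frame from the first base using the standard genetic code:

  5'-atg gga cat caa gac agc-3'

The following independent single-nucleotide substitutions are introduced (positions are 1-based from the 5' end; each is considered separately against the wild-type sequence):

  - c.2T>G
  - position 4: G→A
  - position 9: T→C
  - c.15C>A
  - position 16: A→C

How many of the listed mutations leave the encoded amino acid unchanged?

Codon 1: ATG (Met) → AGG (Arg) — missense.
Codon 2: GGA (Gly) → AGA (Arg) — missense.
Codon 3: CAT (His) → CAC (His) — synonymous.
Codon 5: GAC (Asp) → GAA (Glu) — missense.
Codon 6: AGC (Ser) → CGC (Arg) — missense.
Synonymous: 1 of 5.

1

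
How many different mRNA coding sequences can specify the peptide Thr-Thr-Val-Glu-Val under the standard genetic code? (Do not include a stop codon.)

512

Thr: 4 codons.
Thr: 4 codons.
Val: 4 codons.
Glu: 2 codons.
Val: 4 codons.
4 × 4 × 4 × 2 × 4 = 512.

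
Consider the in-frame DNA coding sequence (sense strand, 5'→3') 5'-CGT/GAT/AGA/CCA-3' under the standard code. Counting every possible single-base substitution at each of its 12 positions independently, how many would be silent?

Codon 1 (CGT, Arg): 3 synonymous substitutions.
Codon 2 (GAT, Asp): 1 synonymous substitution.
Codon 3 (AGA, Arg): 2 synonymous substitutions.
Codon 4 (CCA, Pro): 3 synonymous substitutions.
Total: 3 + 1 + 2 + 3 = 9.

9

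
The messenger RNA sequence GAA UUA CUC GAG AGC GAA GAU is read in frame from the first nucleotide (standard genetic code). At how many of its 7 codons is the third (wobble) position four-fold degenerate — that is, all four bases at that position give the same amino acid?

Codon 1 GAA (Glu): third position 2-fold.
Codon 2 UUA (Leu): third position 2-fold.
Codon 3 CUC (Leu): third position 4-fold.
Codon 4 GAG (Glu): third position 2-fold.
Codon 5 AGC (Ser): third position 2-fold.
Codon 6 GAA (Glu): third position 2-fold.
Codon 7 GAU (Asp): third position 2-fold.
Four-fold degenerate third positions: 1.

1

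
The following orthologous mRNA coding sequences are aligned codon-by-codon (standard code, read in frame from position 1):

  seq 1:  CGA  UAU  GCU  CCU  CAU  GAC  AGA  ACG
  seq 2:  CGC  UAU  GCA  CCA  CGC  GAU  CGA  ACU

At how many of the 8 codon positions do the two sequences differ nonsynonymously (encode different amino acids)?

1

Codon 1: CGA Arg / CGC Arg — synonymous.
Codon 2: UAU Tyr / UAU Tyr — identical.
Codon 3: GCU Ala / GCA Ala — synonymous.
Codon 4: CCU Pro / CCA Pro — synonymous.
Codon 5: CAU His / CGC Arg — nonsynonymous.
Codon 6: GAC Asp / GAU Asp — synonymous.
Codon 7: AGA Arg / CGA Arg — synonymous.
Codon 8: ACG Thr / ACU Thr — synonymous.
Nonsynonymous differences: 1.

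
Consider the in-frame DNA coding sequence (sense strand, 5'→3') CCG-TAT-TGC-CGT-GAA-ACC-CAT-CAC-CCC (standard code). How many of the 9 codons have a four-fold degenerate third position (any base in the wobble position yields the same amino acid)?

Codon 1 CCG (Pro): third position 4-fold.
Codon 2 TAT (Tyr): third position 2-fold.
Codon 3 TGC (Cys): third position 2-fold.
Codon 4 CGT (Arg): third position 4-fold.
Codon 5 GAA (Glu): third position 2-fold.
Codon 6 ACC (Thr): third position 4-fold.
Codon 7 CAT (His): third position 2-fold.
Codon 8 CAC (His): third position 2-fold.
Codon 9 CCC (Pro): third position 4-fold.
Four-fold degenerate third positions: 4.

4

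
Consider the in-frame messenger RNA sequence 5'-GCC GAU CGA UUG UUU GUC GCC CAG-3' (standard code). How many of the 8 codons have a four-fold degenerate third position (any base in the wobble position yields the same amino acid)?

4

Codon 1 GCC (Ala): third position 4-fold.
Codon 2 GAU (Asp): third position 2-fold.
Codon 3 CGA (Arg): third position 4-fold.
Codon 4 UUG (Leu): third position 2-fold.
Codon 5 UUU (Phe): third position 2-fold.
Codon 6 GUC (Val): third position 4-fold.
Codon 7 GCC (Ala): third position 4-fold.
Codon 8 CAG (Gln): third position 2-fold.
Four-fold degenerate third positions: 4.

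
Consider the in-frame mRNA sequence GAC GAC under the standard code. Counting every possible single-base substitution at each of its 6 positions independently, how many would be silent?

Codon 1 (GAC, Asp): 1 synonymous substitution.
Codon 2 (GAC, Asp): 1 synonymous substitution.
Total: 1 + 1 = 2.

2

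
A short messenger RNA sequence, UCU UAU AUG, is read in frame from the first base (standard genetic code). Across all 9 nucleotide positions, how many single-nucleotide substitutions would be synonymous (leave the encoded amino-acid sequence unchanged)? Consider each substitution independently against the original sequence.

4

Codon 1 (UCU, Ser): 3 synonymous substitutions.
Codon 2 (UAU, Tyr): 1 synonymous substitution.
Codon 3 (AUG, Met): 0 synonymous substitutions.
Total: 3 + 1 + 0 = 4.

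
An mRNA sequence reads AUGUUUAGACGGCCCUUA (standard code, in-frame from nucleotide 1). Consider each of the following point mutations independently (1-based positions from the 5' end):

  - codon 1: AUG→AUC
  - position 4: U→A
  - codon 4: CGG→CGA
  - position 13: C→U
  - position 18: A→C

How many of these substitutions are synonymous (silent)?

1

Codon 1: AUG (Met) → AUC (Ile) — missense.
Codon 2: UUU (Phe) → AUU (Ile) — missense.
Codon 4: CGG (Arg) → CGA (Arg) — synonymous.
Codon 5: CCC (Pro) → UCC (Ser) — missense.
Codon 6: UUA (Leu) → UUC (Phe) — missense.
Synonymous: 1 of 5.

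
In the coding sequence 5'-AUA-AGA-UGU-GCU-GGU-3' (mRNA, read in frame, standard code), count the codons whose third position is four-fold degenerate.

2

Codon 1 AUA (Ile): third position 3-fold.
Codon 2 AGA (Arg): third position 2-fold.
Codon 3 UGU (Cys): third position 2-fold.
Codon 4 GCU (Ala): third position 4-fold.
Codon 5 GGU (Gly): third position 4-fold.
Four-fold degenerate third positions: 2.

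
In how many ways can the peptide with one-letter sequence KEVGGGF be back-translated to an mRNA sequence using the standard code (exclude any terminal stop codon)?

Lys: 2 codons.
Glu: 2 codons.
Val: 4 codons.
Gly: 4 codons.
Gly: 4 codons.
Gly: 4 codons.
Phe: 2 codons.
2 × 2 × 4 × 4 × 4 × 4 × 2 = 2048.

2048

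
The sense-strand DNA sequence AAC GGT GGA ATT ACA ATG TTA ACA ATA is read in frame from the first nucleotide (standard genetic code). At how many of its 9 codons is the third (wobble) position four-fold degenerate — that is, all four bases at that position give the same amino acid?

Codon 1 AAC (Asn): third position 2-fold.
Codon 2 GGT (Gly): third position 4-fold.
Codon 3 GGA (Gly): third position 4-fold.
Codon 4 ATT (Ile): third position 3-fold.
Codon 5 ACA (Thr): third position 4-fold.
Codon 6 ATG (Met): third position 1-fold.
Codon 7 TTA (Leu): third position 2-fold.
Codon 8 ACA (Thr): third position 4-fold.
Codon 9 ATA (Ile): third position 3-fold.
Four-fold degenerate third positions: 4.

4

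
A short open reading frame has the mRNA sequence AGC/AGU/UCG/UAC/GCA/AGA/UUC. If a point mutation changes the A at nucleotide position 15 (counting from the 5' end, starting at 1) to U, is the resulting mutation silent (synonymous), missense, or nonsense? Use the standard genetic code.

Position 15 falls in codon 5: GCA → Ala.
After the substitution the codon is GCU → Ala.
Both encode Ala, so the change is synonymous.

silent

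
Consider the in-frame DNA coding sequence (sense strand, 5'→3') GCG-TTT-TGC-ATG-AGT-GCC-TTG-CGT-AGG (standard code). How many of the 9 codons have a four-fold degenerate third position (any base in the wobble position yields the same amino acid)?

Codon 1 GCG (Ala): third position 4-fold.
Codon 2 TTT (Phe): third position 2-fold.
Codon 3 TGC (Cys): third position 2-fold.
Codon 4 ATG (Met): third position 1-fold.
Codon 5 AGT (Ser): third position 2-fold.
Codon 6 GCC (Ala): third position 4-fold.
Codon 7 TTG (Leu): third position 2-fold.
Codon 8 CGT (Arg): third position 4-fold.
Codon 9 AGG (Arg): third position 2-fold.
Four-fold degenerate third positions: 3.

3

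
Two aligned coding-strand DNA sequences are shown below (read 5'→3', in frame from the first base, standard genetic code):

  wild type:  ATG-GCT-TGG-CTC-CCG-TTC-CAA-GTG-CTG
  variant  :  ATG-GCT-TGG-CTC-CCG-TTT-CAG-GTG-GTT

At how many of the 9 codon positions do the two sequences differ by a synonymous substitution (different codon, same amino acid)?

2

Codon 1: ATG Met / ATG Met — identical.
Codon 2: GCT Ala / GCT Ala — identical.
Codon 3: TGG Trp / TGG Trp — identical.
Codon 4: CTC Leu / CTC Leu — identical.
Codon 5: CCG Pro / CCG Pro — identical.
Codon 6: TTC Phe / TTT Phe — synonymous.
Codon 7: CAA Gln / CAG Gln — synonymous.
Codon 8: GTG Val / GTG Val — identical.
Codon 9: CTG Leu / GTT Val — nonsynonymous.
Synonymous differences: 2.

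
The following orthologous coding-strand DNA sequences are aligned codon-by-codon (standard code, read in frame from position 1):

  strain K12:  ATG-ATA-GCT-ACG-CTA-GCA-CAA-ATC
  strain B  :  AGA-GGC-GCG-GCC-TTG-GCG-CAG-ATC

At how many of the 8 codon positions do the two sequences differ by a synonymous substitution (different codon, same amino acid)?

Codon 1: ATG Met / AGA Arg — nonsynonymous.
Codon 2: ATA Ile / GGC Gly — nonsynonymous.
Codon 3: GCT Ala / GCG Ala — synonymous.
Codon 4: ACG Thr / GCC Ala — nonsynonymous.
Codon 5: CTA Leu / TTG Leu — synonymous.
Codon 6: GCA Ala / GCG Ala — synonymous.
Codon 7: CAA Gln / CAG Gln — synonymous.
Codon 8: ATC Ile / ATC Ile — identical.
Synonymous differences: 4.

4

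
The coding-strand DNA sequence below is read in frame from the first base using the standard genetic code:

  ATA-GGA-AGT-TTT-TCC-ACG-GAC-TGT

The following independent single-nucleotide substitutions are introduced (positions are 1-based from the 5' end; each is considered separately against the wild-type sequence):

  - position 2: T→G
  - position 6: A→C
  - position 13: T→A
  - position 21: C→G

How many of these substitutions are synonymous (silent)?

Codon 1: ATA (Ile) → AGA (Arg) — missense.
Codon 2: GGA (Gly) → GGC (Gly) — synonymous.
Codon 5: TCC (Ser) → ACC (Thr) — missense.
Codon 7: GAC (Asp) → GAG (Glu) — missense.
Synonymous: 1 of 4.

1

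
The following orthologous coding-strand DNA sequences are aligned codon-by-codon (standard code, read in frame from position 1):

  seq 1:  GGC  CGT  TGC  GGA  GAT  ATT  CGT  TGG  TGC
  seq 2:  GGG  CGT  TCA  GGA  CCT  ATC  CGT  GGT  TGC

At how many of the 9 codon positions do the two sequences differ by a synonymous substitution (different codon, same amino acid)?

2

Codon 1: GGC Gly / GGG Gly — synonymous.
Codon 2: CGT Arg / CGT Arg — identical.
Codon 3: TGC Cys / TCA Ser — nonsynonymous.
Codon 4: GGA Gly / GGA Gly — identical.
Codon 5: GAT Asp / CCT Pro — nonsynonymous.
Codon 6: ATT Ile / ATC Ile — synonymous.
Codon 7: CGT Arg / CGT Arg — identical.
Codon 8: TGG Trp / GGT Gly — nonsynonymous.
Codon 9: TGC Cys / TGC Cys — identical.
Synonymous differences: 2.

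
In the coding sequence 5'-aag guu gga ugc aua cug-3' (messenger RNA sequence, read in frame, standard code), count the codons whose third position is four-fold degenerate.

3

Codon 1 AAG (Lys): third position 2-fold.
Codon 2 GUU (Val): third position 4-fold.
Codon 3 GGA (Gly): third position 4-fold.
Codon 4 UGC (Cys): third position 2-fold.
Codon 5 AUA (Ile): third position 3-fold.
Codon 6 CUG (Leu): third position 4-fold.
Four-fold degenerate third positions: 3.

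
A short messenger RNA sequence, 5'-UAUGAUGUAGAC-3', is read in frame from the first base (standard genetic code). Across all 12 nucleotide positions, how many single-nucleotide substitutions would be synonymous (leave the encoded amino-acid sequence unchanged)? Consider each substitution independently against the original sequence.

6

Codon 1 (UAU, Tyr): 1 synonymous substitution.
Codon 2 (GAU, Asp): 1 synonymous substitution.
Codon 3 (GUA, Val): 3 synonymous substitutions.
Codon 4 (GAC, Asp): 1 synonymous substitution.
Total: 1 + 1 + 3 + 1 = 6.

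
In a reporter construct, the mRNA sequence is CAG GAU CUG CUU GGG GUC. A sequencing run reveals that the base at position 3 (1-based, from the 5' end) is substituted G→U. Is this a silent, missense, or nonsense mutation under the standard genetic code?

missense

Position 3 falls in codon 1: CAG → Gln.
After the substitution the codon is CAU → His.
Gln ≠ His, so this is a missense mutation.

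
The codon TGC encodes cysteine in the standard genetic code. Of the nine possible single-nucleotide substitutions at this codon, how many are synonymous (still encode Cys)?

Position 1: none → 0 synonymous.
Position 2: none → 0 synonymous.
Position 3: TGT → 1 synonymous.
Total: 0 + 0 + 1 = 1.

1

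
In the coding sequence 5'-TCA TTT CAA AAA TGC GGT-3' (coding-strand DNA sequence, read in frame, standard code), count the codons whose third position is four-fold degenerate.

Codon 1 TCA (Ser): third position 4-fold.
Codon 2 TTT (Phe): third position 2-fold.
Codon 3 CAA (Gln): third position 2-fold.
Codon 4 AAA (Lys): third position 2-fold.
Codon 5 TGC (Cys): third position 2-fold.
Codon 6 GGT (Gly): third position 4-fold.
Four-fold degenerate third positions: 2.

2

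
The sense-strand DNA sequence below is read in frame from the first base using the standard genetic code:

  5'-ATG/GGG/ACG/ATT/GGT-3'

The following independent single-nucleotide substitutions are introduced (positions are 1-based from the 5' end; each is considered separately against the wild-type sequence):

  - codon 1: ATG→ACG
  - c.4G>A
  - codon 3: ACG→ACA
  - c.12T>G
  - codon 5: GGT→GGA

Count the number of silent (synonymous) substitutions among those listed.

Codon 1: ATG (Met) → ACG (Thr) — missense.
Codon 2: GGG (Gly) → AGG (Arg) — missense.
Codon 3: ACG (Thr) → ACA (Thr) — synonymous.
Codon 4: ATT (Ile) → ATG (Met) — missense.
Codon 5: GGT (Gly) → GGA (Gly) — synonymous.
Synonymous: 2 of 5.

2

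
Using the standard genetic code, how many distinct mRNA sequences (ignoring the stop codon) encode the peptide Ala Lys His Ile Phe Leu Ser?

3456

Ala: 4 codons.
Lys: 2 codons.
His: 2 codons.
Ile: 3 codons.
Phe: 2 codons.
Leu: 6 codons.
Ser: 6 codons.
4 × 2 × 2 × 3 × 2 × 6 × 6 = 3456.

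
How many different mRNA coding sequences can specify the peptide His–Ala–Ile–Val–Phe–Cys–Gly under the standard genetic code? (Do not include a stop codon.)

1536

His: 2 codons.
Ala: 4 codons.
Ile: 3 codons.
Val: 4 codons.
Phe: 2 codons.
Cys: 2 codons.
Gly: 4 codons.
2 × 4 × 3 × 4 × 2 × 2 × 4 = 1536.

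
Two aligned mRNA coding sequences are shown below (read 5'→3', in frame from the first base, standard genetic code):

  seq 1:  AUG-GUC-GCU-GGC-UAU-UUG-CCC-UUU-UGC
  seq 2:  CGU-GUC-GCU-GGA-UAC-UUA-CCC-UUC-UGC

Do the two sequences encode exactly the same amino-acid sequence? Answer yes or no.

Codon 1: AUG Met / CGU Arg — nonsynonymous.
Codon 2: GUC Val / GUC Val — identical.
Codon 3: GCU Ala / GCU Ala — identical.
Codon 4: GGC Gly / GGA Gly — synonymous.
Codon 5: UAU Tyr / UAC Tyr — synonymous.
Codon 6: UUG Leu / UUA Leu — synonymous.
Codon 7: CCC Pro / CCC Pro — identical.
Codon 8: UUU Phe / UUC Phe — synonymous.
Codon 9: UGC Cys / UGC Cys — identical.
Nonsynonymous differences: 1 → different protein.

no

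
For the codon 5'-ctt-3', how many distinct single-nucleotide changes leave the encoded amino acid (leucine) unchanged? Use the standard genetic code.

Position 1: none → 0 synonymous.
Position 2: none → 0 synonymous.
Position 3: CTC, CTA, CTG → 3 synonymous.
Total: 0 + 0 + 3 = 3.

3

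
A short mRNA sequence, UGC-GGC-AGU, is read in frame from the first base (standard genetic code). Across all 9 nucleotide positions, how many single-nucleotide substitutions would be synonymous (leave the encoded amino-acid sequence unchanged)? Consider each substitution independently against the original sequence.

Codon 1 (UGC, Cys): 1 synonymous substitution.
Codon 2 (GGC, Gly): 3 synonymous substitutions.
Codon 3 (AGU, Ser): 1 synonymous substitution.
Total: 1 + 3 + 1 = 5.

5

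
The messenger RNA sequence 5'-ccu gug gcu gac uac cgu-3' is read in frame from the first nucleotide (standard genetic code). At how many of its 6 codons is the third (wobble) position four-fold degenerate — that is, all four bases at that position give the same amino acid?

Codon 1 CCU (Pro): third position 4-fold.
Codon 2 GUG (Val): third position 4-fold.
Codon 3 GCU (Ala): third position 4-fold.
Codon 4 GAC (Asp): third position 2-fold.
Codon 5 UAC (Tyr): third position 2-fold.
Codon 6 CGU (Arg): third position 4-fold.
Four-fold degenerate third positions: 4.

4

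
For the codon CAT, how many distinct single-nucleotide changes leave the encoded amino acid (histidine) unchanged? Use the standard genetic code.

1

Position 1: none → 0 synonymous.
Position 2: none → 0 synonymous.
Position 3: CAC → 1 synonymous.
Total: 0 + 0 + 1 = 1.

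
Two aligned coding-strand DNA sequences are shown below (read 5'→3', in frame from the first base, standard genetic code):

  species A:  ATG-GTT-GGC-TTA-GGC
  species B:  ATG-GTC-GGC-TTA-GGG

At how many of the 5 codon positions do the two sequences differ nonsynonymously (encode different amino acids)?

Codon 1: ATG Met / ATG Met — identical.
Codon 2: GTT Val / GTC Val — synonymous.
Codon 3: GGC Gly / GGC Gly — identical.
Codon 4: TTA Leu / TTA Leu — identical.
Codon 5: GGC Gly / GGG Gly — synonymous.
Nonsynonymous differences: 0.

0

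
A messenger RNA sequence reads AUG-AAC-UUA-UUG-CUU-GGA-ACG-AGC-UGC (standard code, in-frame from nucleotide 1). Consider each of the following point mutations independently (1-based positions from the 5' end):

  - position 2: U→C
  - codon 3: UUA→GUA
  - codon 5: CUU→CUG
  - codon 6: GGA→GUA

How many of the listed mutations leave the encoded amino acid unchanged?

1

Codon 1: AUG (Met) → ACG (Thr) — missense.
Codon 3: UUA (Leu) → GUA (Val) — missense.
Codon 5: CUU (Leu) → CUG (Leu) — synonymous.
Codon 6: GGA (Gly) → GUA (Val) — missense.
Synonymous: 1 of 4.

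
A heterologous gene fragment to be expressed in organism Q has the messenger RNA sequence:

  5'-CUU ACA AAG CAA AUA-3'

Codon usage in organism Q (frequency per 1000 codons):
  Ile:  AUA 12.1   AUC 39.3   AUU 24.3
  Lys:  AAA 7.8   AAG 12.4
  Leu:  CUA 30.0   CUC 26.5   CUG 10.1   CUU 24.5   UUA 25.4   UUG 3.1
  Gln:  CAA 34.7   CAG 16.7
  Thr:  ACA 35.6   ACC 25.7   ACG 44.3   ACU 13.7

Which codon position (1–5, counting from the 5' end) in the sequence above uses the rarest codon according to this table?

Codon 1 CUU (Leu): 24.5 per 1000.
Codon 2 ACA (Thr): 35.6 per 1000.
Codon 3 AAG (Lys): 12.4 per 1000.
Codon 4 CAA (Gln): 34.7 per 1000.
Codon 5 AUA (Ile): 12.1 per 1000.
Lowest frequency is 12.1 at codon 5.

5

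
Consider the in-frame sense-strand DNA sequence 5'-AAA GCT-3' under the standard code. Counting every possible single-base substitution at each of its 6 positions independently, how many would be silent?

4

Codon 1 (AAA, Lys): 1 synonymous substitution.
Codon 2 (GCT, Ala): 3 synonymous substitutions.
Total: 1 + 3 = 4.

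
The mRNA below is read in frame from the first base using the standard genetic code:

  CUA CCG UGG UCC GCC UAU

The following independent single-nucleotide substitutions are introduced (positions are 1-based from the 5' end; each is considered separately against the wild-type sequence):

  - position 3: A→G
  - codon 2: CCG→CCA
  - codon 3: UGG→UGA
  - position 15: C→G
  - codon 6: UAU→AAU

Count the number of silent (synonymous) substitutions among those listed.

3

Codon 1: CUA (Leu) → CUG (Leu) — synonymous.
Codon 2: CCG (Pro) → CCA (Pro) — synonymous.
Codon 3: UGG (Trp) → UGA (Stop) — nonsense.
Codon 5: GCC (Ala) → GCG (Ala) — synonymous.
Codon 6: UAU (Tyr) → AAU (Asn) — missense.
Synonymous: 3 of 5.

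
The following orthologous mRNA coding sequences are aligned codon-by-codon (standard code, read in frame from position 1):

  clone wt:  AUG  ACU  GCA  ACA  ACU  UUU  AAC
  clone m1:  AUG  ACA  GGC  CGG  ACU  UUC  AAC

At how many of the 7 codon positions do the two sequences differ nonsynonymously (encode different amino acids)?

2

Codon 1: AUG Met / AUG Met — identical.
Codon 2: ACU Thr / ACA Thr — synonymous.
Codon 3: GCA Ala / GGC Gly — nonsynonymous.
Codon 4: ACA Thr / CGG Arg — nonsynonymous.
Codon 5: ACU Thr / ACU Thr — identical.
Codon 6: UUU Phe / UUC Phe — synonymous.
Codon 7: AAC Asn / AAC Asn — identical.
Nonsynonymous differences: 2.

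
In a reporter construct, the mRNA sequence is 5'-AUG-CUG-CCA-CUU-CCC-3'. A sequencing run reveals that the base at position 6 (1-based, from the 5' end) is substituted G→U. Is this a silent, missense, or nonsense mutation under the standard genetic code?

Position 6 falls in codon 2: CUG → Leu.
After the substitution the codon is CUU → Leu.
Both encode Leu, so the change is synonymous.

silent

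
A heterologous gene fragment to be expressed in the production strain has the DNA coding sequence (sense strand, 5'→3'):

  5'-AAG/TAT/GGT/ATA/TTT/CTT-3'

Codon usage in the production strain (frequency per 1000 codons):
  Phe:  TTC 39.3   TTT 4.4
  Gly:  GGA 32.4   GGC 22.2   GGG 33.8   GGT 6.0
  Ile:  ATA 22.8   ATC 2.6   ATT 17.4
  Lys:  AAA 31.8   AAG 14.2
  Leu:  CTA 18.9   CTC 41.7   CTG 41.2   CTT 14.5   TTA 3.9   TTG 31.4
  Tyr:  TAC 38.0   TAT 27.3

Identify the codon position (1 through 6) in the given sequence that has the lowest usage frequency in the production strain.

Codon 1 AAG (Lys): 14.2 per 1000.
Codon 2 TAT (Tyr): 27.3 per 1000.
Codon 3 GGT (Gly): 6.0 per 1000.
Codon 4 ATA (Ile): 22.8 per 1000.
Codon 5 TTT (Phe): 4.4 per 1000.
Codon 6 CTT (Leu): 14.5 per 1000.
Lowest frequency is 4.4 at codon 5.

5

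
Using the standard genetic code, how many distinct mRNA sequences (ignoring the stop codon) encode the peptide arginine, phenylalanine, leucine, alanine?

Arg: 6 codons.
Phe: 2 codons.
Leu: 6 codons.
Ala: 4 codons.
6 × 2 × 6 × 4 = 288.

288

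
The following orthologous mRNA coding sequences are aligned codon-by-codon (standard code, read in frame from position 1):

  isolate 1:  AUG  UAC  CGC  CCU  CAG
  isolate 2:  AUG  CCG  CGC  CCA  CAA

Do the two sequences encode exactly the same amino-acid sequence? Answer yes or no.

Codon 1: AUG Met / AUG Met — identical.
Codon 2: UAC Tyr / CCG Pro — nonsynonymous.
Codon 3: CGC Arg / CGC Arg — identical.
Codon 4: CCU Pro / CCA Pro — synonymous.
Codon 5: CAG Gln / CAA Gln — synonymous.
Nonsynonymous differences: 1 → different protein.

no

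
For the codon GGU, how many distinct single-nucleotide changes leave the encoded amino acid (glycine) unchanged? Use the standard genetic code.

3

Position 1: none → 0 synonymous.
Position 2: none → 0 synonymous.
Position 3: GGC, GGA, GGG → 3 synonymous.
Total: 0 + 0 + 3 = 3.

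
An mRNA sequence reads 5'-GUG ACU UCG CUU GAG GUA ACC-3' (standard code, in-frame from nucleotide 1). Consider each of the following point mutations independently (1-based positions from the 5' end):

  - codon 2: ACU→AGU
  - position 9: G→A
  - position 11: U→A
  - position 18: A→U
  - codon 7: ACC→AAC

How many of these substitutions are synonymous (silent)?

2

Codon 2: ACU (Thr) → AGU (Ser) — missense.
Codon 3: UCG (Ser) → UCA (Ser) — synonymous.
Codon 4: CUU (Leu) → CAU (His) — missense.
Codon 6: GUA (Val) → GUU (Val) — synonymous.
Codon 7: ACC (Thr) → AAC (Asn) — missense.
Synonymous: 2 of 5.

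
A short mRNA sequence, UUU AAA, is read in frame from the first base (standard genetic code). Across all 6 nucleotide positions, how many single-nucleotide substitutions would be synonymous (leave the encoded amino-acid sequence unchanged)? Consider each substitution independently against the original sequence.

Codon 1 (UUU, Phe): 1 synonymous substitution.
Codon 2 (AAA, Lys): 1 synonymous substitution.
Total: 1 + 1 = 2.

2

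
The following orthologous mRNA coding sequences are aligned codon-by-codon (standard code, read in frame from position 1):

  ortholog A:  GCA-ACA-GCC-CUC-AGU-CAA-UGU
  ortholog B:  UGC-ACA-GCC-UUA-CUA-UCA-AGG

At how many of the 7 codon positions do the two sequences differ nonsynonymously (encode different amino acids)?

4

Codon 1: GCA Ala / UGC Cys — nonsynonymous.
Codon 2: ACA Thr / ACA Thr — identical.
Codon 3: GCC Ala / GCC Ala — identical.
Codon 4: CUC Leu / UUA Leu — synonymous.
Codon 5: AGU Ser / CUA Leu — nonsynonymous.
Codon 6: CAA Gln / UCA Ser — nonsynonymous.
Codon 7: UGU Cys / AGG Arg — nonsynonymous.
Nonsynonymous differences: 4.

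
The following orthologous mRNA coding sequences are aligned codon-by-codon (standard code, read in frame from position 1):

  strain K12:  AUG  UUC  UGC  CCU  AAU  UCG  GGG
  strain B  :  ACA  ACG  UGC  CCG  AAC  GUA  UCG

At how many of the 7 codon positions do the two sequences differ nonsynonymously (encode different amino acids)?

4

Codon 1: AUG Met / ACA Thr — nonsynonymous.
Codon 2: UUC Phe / ACG Thr — nonsynonymous.
Codon 3: UGC Cys / UGC Cys — identical.
Codon 4: CCU Pro / CCG Pro — synonymous.
Codon 5: AAU Asn / AAC Asn — synonymous.
Codon 6: UCG Ser / GUA Val — nonsynonymous.
Codon 7: GGG Gly / UCG Ser — nonsynonymous.
Nonsynonymous differences: 4.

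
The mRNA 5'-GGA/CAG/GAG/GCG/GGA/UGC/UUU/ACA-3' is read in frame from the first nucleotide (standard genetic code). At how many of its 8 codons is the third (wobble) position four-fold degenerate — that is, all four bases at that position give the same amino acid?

4

Codon 1 GGA (Gly): third position 4-fold.
Codon 2 CAG (Gln): third position 2-fold.
Codon 3 GAG (Glu): third position 2-fold.
Codon 4 GCG (Ala): third position 4-fold.
Codon 5 GGA (Gly): third position 4-fold.
Codon 6 UGC (Cys): third position 2-fold.
Codon 7 UUU (Phe): third position 2-fold.
Codon 8 ACA (Thr): third position 4-fold.
Four-fold degenerate third positions: 4.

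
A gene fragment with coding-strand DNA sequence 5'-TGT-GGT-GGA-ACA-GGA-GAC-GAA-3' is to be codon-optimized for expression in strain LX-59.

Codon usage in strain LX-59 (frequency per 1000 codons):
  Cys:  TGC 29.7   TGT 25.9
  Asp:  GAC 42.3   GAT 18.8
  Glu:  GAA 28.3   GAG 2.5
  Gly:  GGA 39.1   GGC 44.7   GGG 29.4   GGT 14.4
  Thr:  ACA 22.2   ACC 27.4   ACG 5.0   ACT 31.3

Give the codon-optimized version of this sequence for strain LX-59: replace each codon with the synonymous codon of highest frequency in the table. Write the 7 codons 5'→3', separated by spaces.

TGC GGC GGC ACT GGC GAC GAA

Codon 1 (Cys): best is TGC at 29.7.
Codon 2 (Gly): best is GGC at 44.7.
Codon 3 (Gly): best is GGC at 44.7.
Codon 4 (Thr): best is ACT at 31.3.
Codon 5 (Gly): best is GGC at 44.7.
Codon 6 (Asp): best is GAC at 42.3.
Codon 7 (Glu): best is GAA at 28.3.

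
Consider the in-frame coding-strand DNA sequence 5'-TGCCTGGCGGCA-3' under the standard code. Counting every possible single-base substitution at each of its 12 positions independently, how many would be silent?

11

Codon 1 (TGC, Cys): 1 synonymous substitution.
Codon 2 (CTG, Leu): 4 synonymous substitutions.
Codon 3 (GCG, Ala): 3 synonymous substitutions.
Codon 4 (GCA, Ala): 3 synonymous substitutions.
Total: 1 + 4 + 3 + 3 = 11.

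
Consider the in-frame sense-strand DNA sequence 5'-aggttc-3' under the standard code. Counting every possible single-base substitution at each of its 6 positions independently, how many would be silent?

3

Codon 1 (AGG, Arg): 2 synonymous substitutions.
Codon 2 (TTC, Phe): 1 synonymous substitution.
Total: 2 + 1 = 3.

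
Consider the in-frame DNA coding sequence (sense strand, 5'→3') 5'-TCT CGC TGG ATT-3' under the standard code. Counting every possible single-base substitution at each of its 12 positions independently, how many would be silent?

8

Codon 1 (TCT, Ser): 3 synonymous substitutions.
Codon 2 (CGC, Arg): 3 synonymous substitutions.
Codon 3 (TGG, Trp): 0 synonymous substitutions.
Codon 4 (ATT, Ile): 2 synonymous substitutions.
Total: 3 + 3 + 0 + 2 = 8.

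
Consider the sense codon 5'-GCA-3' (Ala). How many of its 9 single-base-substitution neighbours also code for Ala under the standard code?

Position 1: none → 0 synonymous.
Position 2: none → 0 synonymous.
Position 3: GCU, GCC, GCG → 3 synonymous.
Total: 0 + 0 + 3 = 3.

3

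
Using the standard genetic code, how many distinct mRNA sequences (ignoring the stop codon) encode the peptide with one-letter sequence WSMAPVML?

2304

Trp: 1 codon.
Ser: 6 codons.
Met: 1 codon.
Ala: 4 codons.
Pro: 4 codons.
Val: 4 codons.
Met: 1 codon.
Leu: 6 codons.
1 × 6 × 1 × 4 × 4 × 4 × 1 × 6 = 2304.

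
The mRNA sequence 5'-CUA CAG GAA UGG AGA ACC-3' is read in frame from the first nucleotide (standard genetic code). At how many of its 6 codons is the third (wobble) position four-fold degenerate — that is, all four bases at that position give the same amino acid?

Codon 1 CUA (Leu): third position 4-fold.
Codon 2 CAG (Gln): third position 2-fold.
Codon 3 GAA (Glu): third position 2-fold.
Codon 4 UGG (Trp): third position 1-fold.
Codon 5 AGA (Arg): third position 2-fold.
Codon 6 ACC (Thr): third position 4-fold.
Four-fold degenerate third positions: 2.

2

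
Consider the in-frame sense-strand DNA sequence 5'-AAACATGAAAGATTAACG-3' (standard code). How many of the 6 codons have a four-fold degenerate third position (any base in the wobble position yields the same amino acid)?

1

Codon 1 AAA (Lys): third position 2-fold.
Codon 2 CAT (His): third position 2-fold.
Codon 3 GAA (Glu): third position 2-fold.
Codon 4 AGA (Arg): third position 2-fold.
Codon 5 TTA (Leu): third position 2-fold.
Codon 6 ACG (Thr): third position 4-fold.
Four-fold degenerate third positions: 1.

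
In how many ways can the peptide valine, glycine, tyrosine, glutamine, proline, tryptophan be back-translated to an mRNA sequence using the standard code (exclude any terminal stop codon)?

256

Val: 4 codons.
Gly: 4 codons.
Tyr: 2 codons.
Gln: 2 codons.
Pro: 4 codons.
Trp: 1 codon.
4 × 4 × 2 × 2 × 4 × 1 = 256.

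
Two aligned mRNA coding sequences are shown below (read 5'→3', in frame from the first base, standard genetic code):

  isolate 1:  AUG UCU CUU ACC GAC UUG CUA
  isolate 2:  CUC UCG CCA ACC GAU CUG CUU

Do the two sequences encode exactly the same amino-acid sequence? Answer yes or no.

Codon 1: AUG Met / CUC Leu — nonsynonymous.
Codon 2: UCU Ser / UCG Ser — synonymous.
Codon 3: CUU Leu / CCA Pro — nonsynonymous.
Codon 4: ACC Thr / ACC Thr — identical.
Codon 5: GAC Asp / GAU Asp — synonymous.
Codon 6: UUG Leu / CUG Leu — synonymous.
Codon 7: CUA Leu / CUU Leu — synonymous.
Nonsynonymous differences: 2 → different protein.

no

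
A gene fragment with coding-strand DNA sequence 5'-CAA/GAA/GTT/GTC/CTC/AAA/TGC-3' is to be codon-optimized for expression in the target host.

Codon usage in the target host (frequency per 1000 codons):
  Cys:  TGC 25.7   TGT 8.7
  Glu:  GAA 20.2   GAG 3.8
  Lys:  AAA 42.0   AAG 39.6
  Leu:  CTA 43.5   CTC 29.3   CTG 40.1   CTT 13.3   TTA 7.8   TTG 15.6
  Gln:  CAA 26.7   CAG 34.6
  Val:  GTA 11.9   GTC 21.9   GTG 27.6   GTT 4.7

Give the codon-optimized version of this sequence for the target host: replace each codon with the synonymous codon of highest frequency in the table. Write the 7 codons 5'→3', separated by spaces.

Codon 1 (Gln): best is CAG at 34.6.
Codon 2 (Glu): best is GAA at 20.2.
Codon 3 (Val): best is GTG at 27.6.
Codon 4 (Val): best is GTG at 27.6.
Codon 5 (Leu): best is CTA at 43.5.
Codon 6 (Lys): best is AAA at 42.0.
Codon 7 (Cys): best is TGC at 25.7.

CAG GAA GTG GTG CTA AAA TGC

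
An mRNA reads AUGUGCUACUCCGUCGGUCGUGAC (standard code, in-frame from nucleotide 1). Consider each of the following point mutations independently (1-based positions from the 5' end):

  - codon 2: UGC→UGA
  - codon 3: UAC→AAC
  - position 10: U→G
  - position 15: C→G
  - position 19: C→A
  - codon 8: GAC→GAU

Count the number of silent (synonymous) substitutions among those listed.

2

Codon 2: UGC (Cys) → UGA (Stop) — nonsense.
Codon 3: UAC (Tyr) → AAC (Asn) — missense.
Codon 4: UCC (Ser) → GCC (Ala) — missense.
Codon 5: GUC (Val) → GUG (Val) — synonymous.
Codon 7: CGU (Arg) → AGU (Ser) — missense.
Codon 8: GAC (Asp) → GAU (Asp) — synonymous.
Synonymous: 2 of 6.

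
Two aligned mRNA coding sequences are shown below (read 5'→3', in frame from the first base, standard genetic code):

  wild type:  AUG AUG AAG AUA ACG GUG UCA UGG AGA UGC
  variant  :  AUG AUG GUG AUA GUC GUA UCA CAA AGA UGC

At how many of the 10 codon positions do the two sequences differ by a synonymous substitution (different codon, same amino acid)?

Codon 1: AUG Met / AUG Met — identical.
Codon 2: AUG Met / AUG Met — identical.
Codon 3: AAG Lys / GUG Val — nonsynonymous.
Codon 4: AUA Ile / AUA Ile — identical.
Codon 5: ACG Thr / GUC Val — nonsynonymous.
Codon 6: GUG Val / GUA Val — synonymous.
Codon 7: UCA Ser / UCA Ser — identical.
Codon 8: UGG Trp / CAA Gln — nonsynonymous.
Codon 9: AGA Arg / AGA Arg — identical.
Codon 10: UGC Cys / UGC Cys — identical.
Synonymous differences: 1.

1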